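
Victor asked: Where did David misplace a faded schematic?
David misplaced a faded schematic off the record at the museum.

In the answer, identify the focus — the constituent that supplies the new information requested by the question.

at the museum

The wh-word "where" asks about the location.
In the answer, "David" and "a faded schematic" are given — repeated from the question.
"off the record" is also new, but it specifies the manner, which is not what the question asks about — so it is not the focus.
The constituent filling the location gap is "at the museum"; that is the focus.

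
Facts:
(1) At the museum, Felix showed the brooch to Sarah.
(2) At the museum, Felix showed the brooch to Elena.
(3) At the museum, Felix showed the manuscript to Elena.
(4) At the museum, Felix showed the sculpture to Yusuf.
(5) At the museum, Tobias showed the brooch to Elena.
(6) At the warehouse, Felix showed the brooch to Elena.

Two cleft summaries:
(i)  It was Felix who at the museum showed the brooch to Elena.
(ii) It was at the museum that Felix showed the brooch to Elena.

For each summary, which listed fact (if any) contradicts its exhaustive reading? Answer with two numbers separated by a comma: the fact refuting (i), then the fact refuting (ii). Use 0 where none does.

Summary (i) focuses "Felix" (the agent); background thing = the brooch, recipient = Elena, setting = at the museum. Fact (5) matches that background with agent = Tobias — refutes (i).
Summary (ii) focuses "at the museum" (the setting); background agent = Felix, thing = the brooch, recipient = Elena. Fact (6) matches that background with setting = at the warehouse — refutes (ii).

5, 6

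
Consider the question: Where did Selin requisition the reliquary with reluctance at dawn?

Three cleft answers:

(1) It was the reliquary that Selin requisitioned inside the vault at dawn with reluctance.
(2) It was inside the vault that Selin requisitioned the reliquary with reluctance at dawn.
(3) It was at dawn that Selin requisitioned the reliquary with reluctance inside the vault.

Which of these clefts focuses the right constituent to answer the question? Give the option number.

2

The question word "where" targets the location.
Option (1) clefts "the reliquary" — the direct object, not what was asked.
Option (2) clefts "inside the vault" — that matches what the question asks about.
Option (3) clefts "at dawn" — the time, not what was asked.
So the congruent reply is (2).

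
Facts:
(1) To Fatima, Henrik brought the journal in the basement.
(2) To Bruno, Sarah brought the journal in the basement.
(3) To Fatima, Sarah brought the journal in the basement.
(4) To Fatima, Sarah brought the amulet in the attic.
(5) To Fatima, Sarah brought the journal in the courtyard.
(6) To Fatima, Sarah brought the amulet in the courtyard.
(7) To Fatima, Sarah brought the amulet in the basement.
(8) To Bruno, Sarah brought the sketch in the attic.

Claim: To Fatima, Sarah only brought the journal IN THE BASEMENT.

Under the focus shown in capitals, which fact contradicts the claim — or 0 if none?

5

Focus (in capitals) is "in the basement" — the setting. "Only" excludes alternative settings while holding fixed Sarah as agent and the journal as thing and Fatima as recipient.
Fact (5) matches on Sarah as agent and the journal as thing and Fatima as recipient, but has setting = in the courtyard instead. That refutes the claim.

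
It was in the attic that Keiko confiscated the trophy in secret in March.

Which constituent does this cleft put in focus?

in the attic

In an it-cleft "It was X that/who ...", the clefted constituent X is the focus; the that/who-clause expresses the presupposed open proposition.
Here the focus is "in the attic". The backgrounded (presupposed) material includes "Keiko", "the trophy", "in March" and "in secret".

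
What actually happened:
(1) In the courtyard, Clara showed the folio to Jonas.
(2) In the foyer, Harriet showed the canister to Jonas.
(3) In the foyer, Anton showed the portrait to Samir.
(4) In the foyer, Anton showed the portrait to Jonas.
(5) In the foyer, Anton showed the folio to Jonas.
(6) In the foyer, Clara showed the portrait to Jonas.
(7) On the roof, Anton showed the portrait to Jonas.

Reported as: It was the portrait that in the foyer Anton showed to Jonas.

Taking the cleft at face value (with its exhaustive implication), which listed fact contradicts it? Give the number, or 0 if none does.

5

Focus of the cleft: "the portrait" (the thing). Presupposed background: Anton as agent and Jonas as recipient and in the foyer as setting.
Exhaustivity: the portrait is the only thing satisfying that background.
Fact (5) shares the background but with thing = the folio; exhaustivity is violated.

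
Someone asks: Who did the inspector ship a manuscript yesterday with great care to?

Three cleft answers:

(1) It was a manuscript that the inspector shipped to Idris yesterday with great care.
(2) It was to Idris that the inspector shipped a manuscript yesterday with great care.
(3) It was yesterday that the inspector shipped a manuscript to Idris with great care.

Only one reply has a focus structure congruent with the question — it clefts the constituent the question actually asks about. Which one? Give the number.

2

The question word "who" targets the recipient.
Option (1) clefts "a manuscript" — the direct object, not what was asked.
Option (2) clefts "to Idris" — that matches what the question asks about.
Option (3) clefts "yesterday" — the time, not what was asked.
So the congruent reply is (2).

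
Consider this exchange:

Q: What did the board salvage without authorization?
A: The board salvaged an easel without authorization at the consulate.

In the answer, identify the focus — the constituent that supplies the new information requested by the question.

an easel

The wh-word "what" asks about the direct object.
In the answer, "the board" and "without authorization" are given — repeated from the question.
"at the consulate" is also new, but it specifies the location, which is not what the question asks about — so it is not the focus.
The constituent filling the direct object gap is "an easel"; that is the focus.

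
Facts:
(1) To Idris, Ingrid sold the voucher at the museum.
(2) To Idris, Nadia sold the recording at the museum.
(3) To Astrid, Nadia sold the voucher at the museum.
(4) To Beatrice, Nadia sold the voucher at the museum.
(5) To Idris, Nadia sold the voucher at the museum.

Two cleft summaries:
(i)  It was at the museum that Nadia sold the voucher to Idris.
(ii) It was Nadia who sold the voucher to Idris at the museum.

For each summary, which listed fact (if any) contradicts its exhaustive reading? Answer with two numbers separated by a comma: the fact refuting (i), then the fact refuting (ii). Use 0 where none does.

(i): focus "at the museum". No fact shares agent = Nadia, thing = the voucher, recipient = Idris with a different setting. 0.
(ii): focus "Nadia". Looking for thing = the voucher, recipient = Idris, setting = at the museum with some other agent — fact (1) has Ingrid there. Refuted.

0, 1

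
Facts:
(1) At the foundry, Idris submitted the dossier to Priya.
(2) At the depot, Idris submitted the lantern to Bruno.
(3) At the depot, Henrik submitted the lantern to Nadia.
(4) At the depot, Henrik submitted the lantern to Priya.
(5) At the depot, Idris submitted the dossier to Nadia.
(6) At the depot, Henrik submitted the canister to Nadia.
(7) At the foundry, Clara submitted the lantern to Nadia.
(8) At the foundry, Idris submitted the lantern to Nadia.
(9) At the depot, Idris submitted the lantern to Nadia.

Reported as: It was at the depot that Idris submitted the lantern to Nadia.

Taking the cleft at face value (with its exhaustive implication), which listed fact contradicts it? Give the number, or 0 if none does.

Focus of the cleft: "at the depot" (the setting). Presupposed background: same agent, thing, recipient (Idris / the lantern / Nadia).
Exhaustivity: at the depot is the only setting satisfying that background.
Fact (8) shares the background but with setting = at the foundry; exhaustivity is violated.

8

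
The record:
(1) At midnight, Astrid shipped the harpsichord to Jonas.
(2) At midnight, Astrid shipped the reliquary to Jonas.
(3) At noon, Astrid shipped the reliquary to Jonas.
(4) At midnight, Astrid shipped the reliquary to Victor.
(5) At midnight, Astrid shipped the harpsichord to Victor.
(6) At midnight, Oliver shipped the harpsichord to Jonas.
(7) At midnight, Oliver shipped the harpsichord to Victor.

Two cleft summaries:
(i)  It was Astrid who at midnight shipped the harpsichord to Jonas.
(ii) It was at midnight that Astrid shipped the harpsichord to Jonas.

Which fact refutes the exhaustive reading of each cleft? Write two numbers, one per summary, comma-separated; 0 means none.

6, 0

Summary (i) focuses "Astrid" (the agent); background the harpsichord as thing and Jonas as recipient and at midnight as setting. Fact (6) matches that background with agent = Oliver — refutes (i).
Summary (ii) focuses "at midnight" (the setting); background Astrid as agent and the harpsichord as thing and Jonas as recipient. No fact matches that background with a different setting, so 0.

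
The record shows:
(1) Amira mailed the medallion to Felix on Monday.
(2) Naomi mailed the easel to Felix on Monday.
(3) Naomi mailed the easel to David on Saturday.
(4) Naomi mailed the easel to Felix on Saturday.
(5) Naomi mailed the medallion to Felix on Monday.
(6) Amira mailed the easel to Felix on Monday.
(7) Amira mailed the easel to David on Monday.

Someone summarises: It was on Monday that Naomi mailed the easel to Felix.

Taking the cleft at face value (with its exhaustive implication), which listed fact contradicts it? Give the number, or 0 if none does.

Focus of the cleft: "on Monday" (the setting). Presupposed background: agent = Naomi, thing = the easel, recipient = Felix.
The exhaustive reading says no other setting fits that background.
Fact (4) shares the background but with setting = on Saturday; exhaustivity is violated.

4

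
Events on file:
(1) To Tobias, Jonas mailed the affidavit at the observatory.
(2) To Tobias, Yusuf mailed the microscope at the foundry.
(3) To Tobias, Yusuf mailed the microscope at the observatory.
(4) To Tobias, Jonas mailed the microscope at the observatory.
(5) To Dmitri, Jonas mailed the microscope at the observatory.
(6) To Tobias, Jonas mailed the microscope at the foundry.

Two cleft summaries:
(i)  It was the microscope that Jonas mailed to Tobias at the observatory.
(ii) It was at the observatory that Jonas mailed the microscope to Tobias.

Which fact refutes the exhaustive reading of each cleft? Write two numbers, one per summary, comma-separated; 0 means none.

Summary (i) focuses "the microscope" (the thing); background agent = Jonas, recipient = Tobias, setting = at the observatory. Fact (1) matches that background with thing = the affidavit — refutes (i).
Summary (ii) focuses "at the observatory" (the setting); background agent = Jonas, thing = the microscope, recipient = Tobias. Fact (6) matches that background with setting = at the foundry — refutes (ii).

1, 6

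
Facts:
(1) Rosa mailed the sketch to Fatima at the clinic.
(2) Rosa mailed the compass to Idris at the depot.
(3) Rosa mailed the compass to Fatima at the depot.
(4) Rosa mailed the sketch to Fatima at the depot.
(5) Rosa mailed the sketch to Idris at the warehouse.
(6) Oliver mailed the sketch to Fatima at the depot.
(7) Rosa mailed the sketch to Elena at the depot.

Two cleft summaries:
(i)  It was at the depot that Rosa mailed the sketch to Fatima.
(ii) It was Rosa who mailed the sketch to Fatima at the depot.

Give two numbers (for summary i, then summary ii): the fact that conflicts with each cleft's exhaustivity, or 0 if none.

Summary (i) focuses "at the depot" (the setting); background agent = Rosa, thing = the sketch, recipient = Fatima. Fact (1) matches that background with setting = at the clinic — refutes (i).
Summary (ii) focuses "Rosa" (the agent); background thing = the sketch, recipient = Fatima, setting = at the depot. Fact (6) matches that background with agent = Oliver — refutes (ii).

1, 6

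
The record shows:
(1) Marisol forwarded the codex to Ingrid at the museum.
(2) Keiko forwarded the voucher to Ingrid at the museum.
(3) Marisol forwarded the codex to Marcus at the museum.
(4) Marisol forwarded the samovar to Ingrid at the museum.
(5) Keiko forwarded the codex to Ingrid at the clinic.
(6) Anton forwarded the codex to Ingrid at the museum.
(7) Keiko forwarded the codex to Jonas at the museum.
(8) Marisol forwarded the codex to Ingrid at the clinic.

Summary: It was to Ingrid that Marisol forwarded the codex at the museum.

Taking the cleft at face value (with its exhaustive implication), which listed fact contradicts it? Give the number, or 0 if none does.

Focus of the cleft: "Ingrid" (the recipient). Presupposed background: same agent, thing, setting (Marisol / the codex / at the museum).
Exhaustivity: Ingrid is the only recipient satisfying that background.
But fact (3) also has same agent, thing, setting (Marisol / the codex / at the museum), with recipient = Marcus — so the exhaustive reading fails.

3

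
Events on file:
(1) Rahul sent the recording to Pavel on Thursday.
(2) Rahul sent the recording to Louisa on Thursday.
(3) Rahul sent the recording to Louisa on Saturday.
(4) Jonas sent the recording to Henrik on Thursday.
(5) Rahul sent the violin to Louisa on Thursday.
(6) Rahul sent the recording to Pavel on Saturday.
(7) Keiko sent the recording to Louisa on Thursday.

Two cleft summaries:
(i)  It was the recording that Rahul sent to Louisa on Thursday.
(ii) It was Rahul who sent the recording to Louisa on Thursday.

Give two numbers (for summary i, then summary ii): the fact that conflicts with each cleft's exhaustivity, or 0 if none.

(i): focus "the recording". Looking for same agent, recipient, setting (Rahul / Louisa / on Thursday) with some other thing — fact (5) has the violin there. Refuted.
(ii): focus "Rahul". Looking for same thing, recipient, setting (the recording / Louisa / on Thursday) with some other agent — fact (7) has Keiko there. Refuted.

5, 7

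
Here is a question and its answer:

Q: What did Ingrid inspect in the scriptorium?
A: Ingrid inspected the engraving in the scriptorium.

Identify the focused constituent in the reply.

The wh-word "what" asks about the direct object.
In the answer, "Ingrid" and "in the scriptorium" are given — repeated from the question.
The constituent filling the direct object gap is "the engraving"; that is the focus and would carry nuclear stress.

the engraving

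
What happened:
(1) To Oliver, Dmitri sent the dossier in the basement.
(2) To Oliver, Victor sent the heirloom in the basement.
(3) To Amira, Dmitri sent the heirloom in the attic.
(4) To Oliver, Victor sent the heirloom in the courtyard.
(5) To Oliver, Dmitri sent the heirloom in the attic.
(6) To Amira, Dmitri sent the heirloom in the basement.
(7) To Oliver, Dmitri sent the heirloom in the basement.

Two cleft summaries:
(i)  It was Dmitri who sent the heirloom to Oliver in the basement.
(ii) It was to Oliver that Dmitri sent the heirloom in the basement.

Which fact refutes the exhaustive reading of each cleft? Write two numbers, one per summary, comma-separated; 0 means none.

2, 6

Summary (i) focuses "Dmitri" (the agent); background the heirloom as thing and Oliver as recipient and in the basement as setting. Fact (2) matches that background with agent = Victor — refutes (i).
Summary (ii) focuses "Oliver" (the recipient); background Dmitri as agent and the heirloom as thing and in the basement as setting. Fact (6) matches that background with recipient = Amira — refutes (ii).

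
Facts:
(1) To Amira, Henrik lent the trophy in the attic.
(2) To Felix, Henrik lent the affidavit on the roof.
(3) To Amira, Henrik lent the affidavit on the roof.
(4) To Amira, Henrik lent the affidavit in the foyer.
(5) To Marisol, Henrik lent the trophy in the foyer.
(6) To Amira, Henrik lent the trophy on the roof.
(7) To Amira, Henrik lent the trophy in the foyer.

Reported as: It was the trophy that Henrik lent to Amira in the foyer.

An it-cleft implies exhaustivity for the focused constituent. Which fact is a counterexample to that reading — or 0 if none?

The cleft puts "the trophy" in focus and presupposes the open proposition with same agent, recipient, setting (Henrik / Amira / in the foyer).
Exhaustivity: the trophy is the only thing satisfying that background.
But fact (4) also has same agent, recipient, setting (Henrik / Amira / in the foyer), with thing = the affidavit — so the exhaustive reading fails.

4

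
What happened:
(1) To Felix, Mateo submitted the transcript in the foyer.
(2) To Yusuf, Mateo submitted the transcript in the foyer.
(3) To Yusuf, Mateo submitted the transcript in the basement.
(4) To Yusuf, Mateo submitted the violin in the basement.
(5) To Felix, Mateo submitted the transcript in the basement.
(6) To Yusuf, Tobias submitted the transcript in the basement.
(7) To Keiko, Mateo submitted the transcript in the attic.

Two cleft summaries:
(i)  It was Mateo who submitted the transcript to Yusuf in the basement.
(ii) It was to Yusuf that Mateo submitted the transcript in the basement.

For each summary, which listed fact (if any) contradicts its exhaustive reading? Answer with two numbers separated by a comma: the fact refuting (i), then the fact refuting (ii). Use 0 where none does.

Summary (i) focuses "Mateo" (the agent); background same thing, recipient, setting (the transcript / Yusuf / in the basement). Fact (6) matches that background with agent = Tobias — refutes (i).
Summary (ii) focuses "Yusuf" (the recipient); background same agent, thing, setting (Mateo / the transcript / in the basement). Fact (5) matches that background with recipient = Felix — refutes (ii).

6, 5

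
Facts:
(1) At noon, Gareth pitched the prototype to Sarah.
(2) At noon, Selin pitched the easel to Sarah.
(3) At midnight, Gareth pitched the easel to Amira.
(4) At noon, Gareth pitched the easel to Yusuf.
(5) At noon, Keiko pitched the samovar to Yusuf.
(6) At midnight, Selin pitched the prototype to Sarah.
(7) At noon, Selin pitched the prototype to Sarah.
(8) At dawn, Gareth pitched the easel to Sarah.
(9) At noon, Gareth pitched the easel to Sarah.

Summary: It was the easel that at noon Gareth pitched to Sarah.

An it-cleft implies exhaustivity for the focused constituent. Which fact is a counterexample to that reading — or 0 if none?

Focus of the cleft: "the easel" (the thing). Presupposed background: agent = Gareth, recipient = Sarah, setting = at noon.
The exhaustive reading says no other thing fits that background.
But fact (1) also has agent = Gareth, recipient = Sarah, setting = at noon, with thing = the prototype — so the exhaustive reading fails.

1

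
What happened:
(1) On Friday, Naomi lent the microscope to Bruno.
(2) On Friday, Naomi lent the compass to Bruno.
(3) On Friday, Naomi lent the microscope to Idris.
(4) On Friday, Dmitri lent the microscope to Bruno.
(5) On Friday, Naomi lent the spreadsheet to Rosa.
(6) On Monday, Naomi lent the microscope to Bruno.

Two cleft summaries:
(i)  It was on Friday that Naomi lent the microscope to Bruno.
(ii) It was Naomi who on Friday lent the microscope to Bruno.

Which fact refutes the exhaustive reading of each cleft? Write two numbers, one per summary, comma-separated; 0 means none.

6, 4

Summary (i) focuses "on Friday" (the setting); background same agent, thing, recipient (Naomi / the microscope / Bruno). Fact (6) matches that background with setting = on Monday — refutes (i).
Summary (ii) focuses "Naomi" (the agent); background same thing, recipient, setting (the microscope / Bruno / on Friday). Fact (4) matches that background with agent = Dmitri — refutes (ii).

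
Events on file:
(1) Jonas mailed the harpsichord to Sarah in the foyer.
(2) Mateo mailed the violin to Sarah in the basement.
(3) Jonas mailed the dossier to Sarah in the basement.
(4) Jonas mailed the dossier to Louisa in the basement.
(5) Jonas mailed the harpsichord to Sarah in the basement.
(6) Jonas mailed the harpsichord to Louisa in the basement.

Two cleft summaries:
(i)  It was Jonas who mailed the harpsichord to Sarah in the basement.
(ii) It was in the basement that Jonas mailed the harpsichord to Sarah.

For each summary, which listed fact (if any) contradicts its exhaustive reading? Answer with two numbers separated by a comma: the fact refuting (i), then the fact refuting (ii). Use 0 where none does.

0, 1

Summary (i) focuses "Jonas" (the agent); background the harpsichord as thing and Sarah as recipient and in the basement as setting. No fact matches that background with a different agent, so 0.
Summary (ii) focuses "in the basement" (the setting); background Jonas as agent and the harpsichord as thing and Sarah as recipient. Fact (1) matches that background with setting = in the foyer — refutes (ii).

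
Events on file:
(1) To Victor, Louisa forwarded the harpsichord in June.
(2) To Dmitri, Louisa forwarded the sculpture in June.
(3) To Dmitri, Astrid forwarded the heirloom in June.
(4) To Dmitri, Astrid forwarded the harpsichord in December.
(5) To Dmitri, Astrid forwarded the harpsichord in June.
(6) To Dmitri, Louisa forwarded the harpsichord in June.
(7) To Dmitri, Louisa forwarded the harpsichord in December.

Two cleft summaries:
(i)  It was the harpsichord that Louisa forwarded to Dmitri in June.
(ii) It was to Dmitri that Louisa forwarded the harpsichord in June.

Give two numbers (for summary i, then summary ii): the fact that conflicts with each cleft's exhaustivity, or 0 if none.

(i): focus "the harpsichord". Looking for same agent, recipient, setting (Louisa / Dmitri / in June) with some other thing — fact (2) has the sculpture there. Refuted.
(ii): focus "Dmitri". Looking for same agent, thing, setting (Louisa / the harpsichord / in June) with some other recipient — fact (1) has Victor there. Refuted.

2, 1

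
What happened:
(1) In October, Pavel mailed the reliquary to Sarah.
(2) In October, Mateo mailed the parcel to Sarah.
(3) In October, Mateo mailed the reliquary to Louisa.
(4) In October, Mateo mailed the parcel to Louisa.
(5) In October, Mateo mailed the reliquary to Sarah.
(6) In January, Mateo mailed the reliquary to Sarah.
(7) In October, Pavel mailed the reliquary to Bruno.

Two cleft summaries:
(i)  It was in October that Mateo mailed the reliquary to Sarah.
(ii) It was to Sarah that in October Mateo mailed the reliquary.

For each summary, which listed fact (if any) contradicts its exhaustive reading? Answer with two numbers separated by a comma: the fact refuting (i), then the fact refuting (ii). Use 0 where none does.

6, 3

(i): focus "in October". Looking for agent = Mateo, thing = the reliquary, recipient = Sarah with some other setting — fact (6) has in January there. Refuted.
(ii): focus "Sarah". Looking for agent = Mateo, thing = the reliquary, setting = in October with some other recipient — fact (3) has Louisa there. Refuted.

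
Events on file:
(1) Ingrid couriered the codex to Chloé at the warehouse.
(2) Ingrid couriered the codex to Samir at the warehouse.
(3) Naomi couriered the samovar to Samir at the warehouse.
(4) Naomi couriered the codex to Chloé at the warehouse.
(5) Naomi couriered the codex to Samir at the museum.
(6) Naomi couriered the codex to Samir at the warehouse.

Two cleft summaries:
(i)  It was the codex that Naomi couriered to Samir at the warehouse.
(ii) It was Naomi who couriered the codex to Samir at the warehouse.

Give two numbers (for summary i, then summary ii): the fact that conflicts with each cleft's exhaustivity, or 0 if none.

(i): focus "the codex". Looking for same agent, recipient, setting (Naomi / Samir / at the warehouse) with some other thing — fact (3) has the samovar there. Refuted.
(ii): focus "Naomi". Looking for same thing, recipient, setting (the codex / Samir / at the warehouse) with some other agent — fact (2) has Ingrid there. Refuted.

3, 2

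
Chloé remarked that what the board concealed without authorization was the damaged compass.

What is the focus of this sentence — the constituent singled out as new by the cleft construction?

In a pseudo-cleft "What ... was X", the post-copular constituent X is the focus.
Here the focus is "the damaged compass". The backgrounded (presupposed) material includes "the board" and "without authorization".

the damaged compass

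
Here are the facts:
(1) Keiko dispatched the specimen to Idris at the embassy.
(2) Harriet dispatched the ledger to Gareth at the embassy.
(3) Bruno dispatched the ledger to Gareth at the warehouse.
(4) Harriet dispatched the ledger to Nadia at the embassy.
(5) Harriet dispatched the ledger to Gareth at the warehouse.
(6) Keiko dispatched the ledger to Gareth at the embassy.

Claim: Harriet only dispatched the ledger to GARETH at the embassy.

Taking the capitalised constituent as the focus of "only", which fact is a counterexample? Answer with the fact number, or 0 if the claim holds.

4

The capitals mark "Gareth" as focus. So "only" rules out other recipients, with the rest (same agent, thing, setting (Harriet / the ledger / at the embassy)) as background.
Fact (4) matches on same agent, thing, setting (Harriet / the ledger / at the embassy), but has recipient = Nadia instead. That refutes the claim.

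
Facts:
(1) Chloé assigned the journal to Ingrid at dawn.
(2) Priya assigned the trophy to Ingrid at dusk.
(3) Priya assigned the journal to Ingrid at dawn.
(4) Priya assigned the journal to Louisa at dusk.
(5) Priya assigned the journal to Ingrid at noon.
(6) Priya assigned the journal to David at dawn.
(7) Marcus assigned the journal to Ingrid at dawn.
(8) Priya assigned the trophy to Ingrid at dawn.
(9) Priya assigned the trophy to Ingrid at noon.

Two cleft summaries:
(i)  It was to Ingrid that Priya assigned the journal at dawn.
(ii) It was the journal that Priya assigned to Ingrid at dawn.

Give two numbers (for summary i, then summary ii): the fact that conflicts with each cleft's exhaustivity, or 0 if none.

6, 8

Summary (i) focuses "Ingrid" (the recipient); background Priya as agent and the journal as thing and at dawn as setting. Fact (6) matches that background with recipient = David — refutes (i).
Summary (ii) focuses "the journal" (the thing); background Priya as agent and Ingrid as recipient and at dawn as setting. Fact (8) matches that background with thing = the trophy — refutes (ii).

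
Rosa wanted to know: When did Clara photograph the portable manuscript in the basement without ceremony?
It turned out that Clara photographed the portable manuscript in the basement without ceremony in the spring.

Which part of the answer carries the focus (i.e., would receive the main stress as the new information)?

The wh-word "when" asks about the time.
In the answer, "Clara", "the portable manuscript", "without ceremony" and "in the basement" are given — repeated from the question.
The constituent filling the time gap is "in the spring"; that is the focus and would carry nuclear stress.

in the spring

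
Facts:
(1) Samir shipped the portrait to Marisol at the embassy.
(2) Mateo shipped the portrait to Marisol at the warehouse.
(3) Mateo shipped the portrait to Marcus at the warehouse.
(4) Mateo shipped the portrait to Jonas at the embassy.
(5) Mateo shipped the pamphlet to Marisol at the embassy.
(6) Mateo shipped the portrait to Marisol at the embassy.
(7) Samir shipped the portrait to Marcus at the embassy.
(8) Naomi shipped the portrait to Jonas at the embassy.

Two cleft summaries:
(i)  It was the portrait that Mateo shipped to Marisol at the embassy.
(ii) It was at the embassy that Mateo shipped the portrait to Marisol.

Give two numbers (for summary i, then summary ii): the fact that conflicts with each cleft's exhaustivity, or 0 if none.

Summary (i) focuses "the portrait" (the thing); background same agent, recipient, setting (Mateo / Marisol / at the embassy). Fact (5) matches that background with thing = the pamphlet — refutes (i).
Summary (ii) focuses "at the embassy" (the setting); background same agent, thing, recipient (Mateo / the portrait / Marisol). Fact (2) matches that background with setting = at the warehouse — refutes (ii).

5, 2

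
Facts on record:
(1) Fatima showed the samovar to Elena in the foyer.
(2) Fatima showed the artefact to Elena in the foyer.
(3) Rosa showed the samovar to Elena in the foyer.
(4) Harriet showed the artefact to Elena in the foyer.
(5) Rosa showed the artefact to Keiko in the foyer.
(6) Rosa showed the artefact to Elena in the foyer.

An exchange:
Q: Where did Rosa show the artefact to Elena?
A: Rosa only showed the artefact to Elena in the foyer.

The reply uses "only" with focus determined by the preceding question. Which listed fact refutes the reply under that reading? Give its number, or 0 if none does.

The question "Where did ...?" targets the setting, so in the reply the focus falls on "in the foyer".
"Only" then excludes alternative settings while the background — same agent, thing, recipient (Rosa / the artefact / Elena) — is held fixed.
No fact keeps same agent, thing, recipient (Rosa / the artefact / Elena) while changing the setting; every other fact differs on something backgrounded. The reply stands.
(Fact (5) would refute a reading with focus on the recipient — but that is not what the question asks.)

0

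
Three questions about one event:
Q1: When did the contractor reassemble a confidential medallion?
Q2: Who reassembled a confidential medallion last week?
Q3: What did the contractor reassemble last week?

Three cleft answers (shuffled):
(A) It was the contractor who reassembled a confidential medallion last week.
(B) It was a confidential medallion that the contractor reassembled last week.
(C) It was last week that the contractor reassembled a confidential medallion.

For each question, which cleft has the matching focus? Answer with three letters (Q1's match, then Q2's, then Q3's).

CAB

Q1 asks about the time; cleft (C) focuses "last week", which is the time — so Q1 → C.
Q2 asks about the subject (agent); cleft (A) focuses "the contractor", which is the subject (agent) — so Q2 → A.
Q3 asks about the direct object; cleft (B) focuses "a confidential medallion", which is the direct object — so Q3 → B.
Mapping: Q1→C, Q2→A, Q3→B.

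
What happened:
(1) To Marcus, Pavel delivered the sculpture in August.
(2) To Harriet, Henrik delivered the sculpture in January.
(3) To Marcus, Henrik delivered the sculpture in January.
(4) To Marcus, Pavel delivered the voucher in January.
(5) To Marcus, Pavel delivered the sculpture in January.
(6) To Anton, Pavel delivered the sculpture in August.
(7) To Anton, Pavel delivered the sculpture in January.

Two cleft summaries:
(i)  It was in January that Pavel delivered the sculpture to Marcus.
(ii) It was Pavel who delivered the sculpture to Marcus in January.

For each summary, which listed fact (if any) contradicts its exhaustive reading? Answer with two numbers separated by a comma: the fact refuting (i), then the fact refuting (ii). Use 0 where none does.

(i): focus "in January". Looking for Pavel as agent and the sculpture as thing and Marcus as recipient with some other setting — fact (1) has in August there. Refuted.
(ii): focus "Pavel". Looking for the sculpture as thing and Marcus as recipient and in January as setting with some other agent — fact (3) has Henrik there. Refuted.

1, 3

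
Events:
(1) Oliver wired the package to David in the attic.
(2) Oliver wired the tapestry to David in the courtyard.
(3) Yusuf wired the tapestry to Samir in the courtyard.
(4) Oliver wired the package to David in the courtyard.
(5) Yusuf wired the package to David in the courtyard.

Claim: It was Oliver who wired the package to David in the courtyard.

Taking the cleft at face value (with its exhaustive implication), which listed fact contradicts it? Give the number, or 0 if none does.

Focus of the cleft: "Oliver" (the agent). Presupposed background: thing = the package, recipient = David, setting = in the courtyard.
Exhaustivity: Oliver is the only agent satisfying that background.
Fact (5) shares the background but with agent = Yusuf; exhaustivity is violated.

5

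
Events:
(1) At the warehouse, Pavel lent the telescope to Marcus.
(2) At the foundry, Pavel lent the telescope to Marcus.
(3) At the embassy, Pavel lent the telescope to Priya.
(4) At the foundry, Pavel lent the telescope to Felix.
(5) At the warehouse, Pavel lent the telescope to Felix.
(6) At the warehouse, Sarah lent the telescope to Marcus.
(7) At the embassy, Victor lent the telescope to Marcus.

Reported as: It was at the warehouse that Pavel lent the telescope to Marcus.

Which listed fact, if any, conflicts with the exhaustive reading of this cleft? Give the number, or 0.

Focus of the cleft: "at the warehouse" (the setting). Presupposed background: Pavel as agent and the telescope as thing and Marcus as recipient.
The exhaustive reading says no other setting fits that background.
But fact (2) also has Pavel as agent and the telescope as thing and Marcus as recipient, with setting = at the foundry — so the exhaustive reading fails.

2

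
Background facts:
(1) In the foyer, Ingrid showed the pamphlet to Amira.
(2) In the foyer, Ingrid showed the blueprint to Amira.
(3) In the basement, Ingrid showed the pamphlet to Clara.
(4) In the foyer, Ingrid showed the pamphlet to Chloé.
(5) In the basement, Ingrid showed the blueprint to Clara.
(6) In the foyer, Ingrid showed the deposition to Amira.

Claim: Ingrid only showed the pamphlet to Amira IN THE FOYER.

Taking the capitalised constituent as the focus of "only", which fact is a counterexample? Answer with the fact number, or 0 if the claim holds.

Focus (in capitals) is "in the foyer" — the setting. "Only" excludes alternative settings while holding fixed Ingrid as agent and the pamphlet as thing and Amira as recipient.
Every other fact changes something in the background, not just the setting. Nothing refutes the claim.

0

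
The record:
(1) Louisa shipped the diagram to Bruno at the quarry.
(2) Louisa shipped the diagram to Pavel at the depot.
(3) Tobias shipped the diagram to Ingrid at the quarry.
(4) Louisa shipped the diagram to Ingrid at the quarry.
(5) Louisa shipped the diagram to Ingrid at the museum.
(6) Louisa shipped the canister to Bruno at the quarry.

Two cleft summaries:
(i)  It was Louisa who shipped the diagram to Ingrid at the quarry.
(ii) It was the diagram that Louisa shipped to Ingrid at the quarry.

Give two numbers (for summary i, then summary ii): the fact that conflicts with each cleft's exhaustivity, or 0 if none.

Summary (i) focuses "Louisa" (the agent); background the diagram as thing and Ingrid as recipient and at the quarry as setting. Fact (3) matches that background with agent = Tobias — refutes (i).
Summary (ii) focuses "the diagram" (the thing); background Louisa as agent and Ingrid as recipient and at the quarry as setting. No fact matches that background with a different thing, so 0.

3, 0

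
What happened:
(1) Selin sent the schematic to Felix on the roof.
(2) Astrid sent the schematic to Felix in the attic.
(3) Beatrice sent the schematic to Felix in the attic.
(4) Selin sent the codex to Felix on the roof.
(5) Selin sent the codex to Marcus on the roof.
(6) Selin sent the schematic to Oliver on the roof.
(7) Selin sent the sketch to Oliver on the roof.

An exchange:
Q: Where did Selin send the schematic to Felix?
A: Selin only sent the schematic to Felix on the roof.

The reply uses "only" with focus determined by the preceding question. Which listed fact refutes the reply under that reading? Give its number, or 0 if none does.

Answering "Where did ...?" puts focus on the setting — here, "on the roof".
"Only" then excludes alternative settings while the background — same agent, thing, recipient (Selin / the schematic / Felix) — is held fixed.
No fact keeps same agent, thing, recipient (Selin / the schematic / Felix) while changing the setting; every other fact differs on something backgrounded. The reply stands.
(Fact (4) would refute a reading with focus on the thing — but that is not what the question asks.)

0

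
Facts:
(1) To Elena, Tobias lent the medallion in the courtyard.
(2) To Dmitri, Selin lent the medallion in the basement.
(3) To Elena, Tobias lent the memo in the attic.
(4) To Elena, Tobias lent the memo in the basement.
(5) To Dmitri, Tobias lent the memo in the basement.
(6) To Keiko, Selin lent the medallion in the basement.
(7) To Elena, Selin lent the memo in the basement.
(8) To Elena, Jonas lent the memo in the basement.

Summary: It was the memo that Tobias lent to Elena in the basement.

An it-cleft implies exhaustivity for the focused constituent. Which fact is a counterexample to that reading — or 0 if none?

0

The cleft puts "the memo" in focus and presupposes the open proposition with same agent, recipient, setting (Tobias / Elena / in the basement).
The exhaustive reading says no other thing fits that background.
No listed fact matches the background with a different thing. Exhaustivity holds.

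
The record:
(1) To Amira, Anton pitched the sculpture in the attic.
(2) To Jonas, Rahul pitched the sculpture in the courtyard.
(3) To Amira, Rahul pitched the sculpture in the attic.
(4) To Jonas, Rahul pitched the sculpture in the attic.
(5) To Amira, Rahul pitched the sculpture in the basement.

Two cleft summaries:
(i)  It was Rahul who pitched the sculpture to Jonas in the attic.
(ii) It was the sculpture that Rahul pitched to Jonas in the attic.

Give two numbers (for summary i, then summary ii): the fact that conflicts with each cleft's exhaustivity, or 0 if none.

(i): focus "Rahul". No fact shares same thing, recipient, setting (the sculpture / Jonas / in the attic) with a different agent. 0.
(ii): focus "the sculpture". No fact shares same agent, recipient, setting (Rahul / Jonas / in the attic) with a different thing. 0.

0, 0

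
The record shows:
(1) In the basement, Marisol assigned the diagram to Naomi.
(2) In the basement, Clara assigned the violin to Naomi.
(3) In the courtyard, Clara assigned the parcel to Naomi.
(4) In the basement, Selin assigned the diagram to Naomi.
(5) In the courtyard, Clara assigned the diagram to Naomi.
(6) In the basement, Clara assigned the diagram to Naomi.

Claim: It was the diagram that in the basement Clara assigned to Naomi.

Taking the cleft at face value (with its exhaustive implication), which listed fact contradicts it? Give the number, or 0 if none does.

The cleft puts "the diagram" in focus and presupposes the open proposition with same agent, recipient, setting (Clara / Naomi / in the basement).
Exhaustivity: the diagram is the only thing satisfying that background.
Fact (2) shares the background but with thing = the violin; exhaustivity is violated.

2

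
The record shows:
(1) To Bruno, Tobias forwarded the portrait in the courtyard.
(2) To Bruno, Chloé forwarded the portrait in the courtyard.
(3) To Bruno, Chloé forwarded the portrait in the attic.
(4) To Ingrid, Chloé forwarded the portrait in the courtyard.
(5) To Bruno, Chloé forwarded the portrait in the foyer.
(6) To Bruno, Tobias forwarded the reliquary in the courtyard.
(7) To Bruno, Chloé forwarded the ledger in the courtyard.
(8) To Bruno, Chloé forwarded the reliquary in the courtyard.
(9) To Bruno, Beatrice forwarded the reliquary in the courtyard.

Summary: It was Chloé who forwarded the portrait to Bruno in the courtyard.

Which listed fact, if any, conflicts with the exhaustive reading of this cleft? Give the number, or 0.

The cleft puts "Chloé" in focus and presupposes the open proposition with same thing, recipient, setting (the portrait / Bruno / in the courtyard).
The exhaustive reading says no other agent fits that background.
But fact (1) also has same thing, recipient, setting (the portrait / Bruno / in the courtyard), with agent = Tobias — so the exhaustive reading fails.

1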